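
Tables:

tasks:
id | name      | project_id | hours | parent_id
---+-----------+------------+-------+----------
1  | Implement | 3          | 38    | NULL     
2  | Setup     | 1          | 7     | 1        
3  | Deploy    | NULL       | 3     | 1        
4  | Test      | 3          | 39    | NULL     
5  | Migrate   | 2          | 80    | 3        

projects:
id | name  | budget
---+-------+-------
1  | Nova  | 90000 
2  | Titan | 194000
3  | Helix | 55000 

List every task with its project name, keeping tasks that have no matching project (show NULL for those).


LEFT JOIN keeps every row from tasks (the left table); where project_id has no match in projects, the project columns become NULL. Walk through each task:
  - task 1 (Implement): project_id=3 -> matches Helix
  - task 2 (Setup): project_id=1 -> matches Nova
  - task 3 (Deploy): project_id=NULL, no match -> kept with NULL
  - task 4 (Test): project_id=3 -> matches Helix
  - task 5 (Migrate): project_id=2 -> matches Titan
All 5 rows appear; 1 has NULL project.

SQL:
SELECT a.name, b.name AS project
FROM tasks a
LEFT JOIN projects b ON a.project_id = b.id

Result:
name      | project
----------+--------
Implement | Helix  
Setup     | Nova   
Deploy    | NULL   
Test      | Helix  
Migrate   | Titan  


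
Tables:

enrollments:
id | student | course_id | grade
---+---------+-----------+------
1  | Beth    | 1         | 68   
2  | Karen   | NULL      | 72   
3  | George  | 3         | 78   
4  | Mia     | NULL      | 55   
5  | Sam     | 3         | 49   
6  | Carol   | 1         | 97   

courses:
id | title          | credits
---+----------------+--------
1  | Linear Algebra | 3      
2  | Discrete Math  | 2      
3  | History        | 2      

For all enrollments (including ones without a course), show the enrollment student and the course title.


LEFT JOIN keeps every row from enrollments (the left table); where course_id has no match in courses, the course columns become NULL. Walk through each enrollment:
  - enrollment 1 (Beth): course_id=1 -> matches Linear Algebra
  - enrollment 2 (Karen): course_id=NULL, no match -> kept with NULL
  - enrollment 3 (George): course_id=3 -> matches History
  - enrollment 4 (Mia): course_id=NULL, no match -> kept with NULL
  - enrollment 5 (Sam): course_id=3 -> matches History
  - enrollment 6 (Carol): course_id=1 -> matches Linear Algebra
All 6 rows appear; 2 have NULL course.

SQL:
SELECT a.student, b.title AS course
FROM enrollments a
LEFT JOIN courses b ON a.course_id = b.id

Result:
student | course        
--------+---------------
Beth    | Linear Algebra
Karen   | NULL          
George  | History       
Mia     | NULL          
Sam     | History       
Carol   | Linear Algebra


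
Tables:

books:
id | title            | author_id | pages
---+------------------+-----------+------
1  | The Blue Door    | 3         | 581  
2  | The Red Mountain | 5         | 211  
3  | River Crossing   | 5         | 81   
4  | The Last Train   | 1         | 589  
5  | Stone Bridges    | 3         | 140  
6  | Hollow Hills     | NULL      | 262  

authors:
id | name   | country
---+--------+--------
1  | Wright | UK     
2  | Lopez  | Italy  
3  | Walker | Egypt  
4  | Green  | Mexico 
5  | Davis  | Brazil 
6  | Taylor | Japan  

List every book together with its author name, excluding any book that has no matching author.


INNER JOIN keeps only books rows whose author_id matches an id in authors. Walk through each book:
  - book 1 (The Blue Door): author_id=3 -> matches Walker
  - book 2 (The Red Mountain): author_id=5 -> matches Davis
  - book 3 (River Crossing): author_id=5 -> matches Davis
  - book 4 (The Last Train): author_id=1 -> matches Wright
  - book 5 (Stone Bridges): author_id=3 -> matches Walker
  - book 6 (Hollow Hills): author_id=NULL, no match -> dropped
So 1 of 6 rows is dropped.

SQL:
SELECT a.title, b.name AS author
FROM books a
INNER JOIN authors b ON a.author_id = b.id

Result:
title            | author
-----------------+-------
The Blue Door    | Walker
The Red Mountain | Davis 
River Crossing   | Davis 
The Last Train   | Wright
Stone Bridges    | Walker


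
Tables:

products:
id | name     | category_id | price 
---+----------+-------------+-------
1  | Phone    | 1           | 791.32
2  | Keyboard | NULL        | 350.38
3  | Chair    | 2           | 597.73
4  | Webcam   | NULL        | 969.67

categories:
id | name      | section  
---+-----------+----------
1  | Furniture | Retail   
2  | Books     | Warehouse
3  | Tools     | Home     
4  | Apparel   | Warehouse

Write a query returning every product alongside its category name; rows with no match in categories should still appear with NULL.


LEFT JOIN keeps every row from products (the left table); where category_id has no match in categories, the category columns become NULL. Walk through each product:
  - product 1 (Phone): category_id=1 -> matches Furniture
  - product 2 (Keyboard): category_id=NULL, no match -> kept with NULL
  - product 3 (Chair): category_id=2 -> matches Books
  - product 4 (Webcam): category_id=NULL, no match -> kept with NULL
All 4 rows appear; 2 have NULL category.

SQL:
SELECT a.name, b.name AS category
FROM products a
LEFT JOIN categories b ON a.category_id = b.id

Result:
name     | category 
---------+----------
Phone    | Furniture
Keyboard | NULL     
Chair    | Books    
Webcam   | NULL     


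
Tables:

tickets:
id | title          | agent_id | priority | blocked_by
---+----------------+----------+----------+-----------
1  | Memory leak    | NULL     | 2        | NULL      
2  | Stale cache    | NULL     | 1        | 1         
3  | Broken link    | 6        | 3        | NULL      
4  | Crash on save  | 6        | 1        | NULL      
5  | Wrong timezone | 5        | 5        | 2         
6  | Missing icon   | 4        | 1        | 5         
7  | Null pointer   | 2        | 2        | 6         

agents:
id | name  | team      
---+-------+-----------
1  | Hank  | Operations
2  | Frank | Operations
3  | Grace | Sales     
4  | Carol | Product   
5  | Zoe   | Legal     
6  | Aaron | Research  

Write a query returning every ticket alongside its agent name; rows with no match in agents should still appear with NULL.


LEFT JOIN keeps every row from tickets (the left table); where agent_id has no match in agents, the agent columns become NULL. Walk through each ticket:
  - ticket 1 (Memory leak): agent_id=NULL, no match -> kept with NULL
  - ticket 2 (Stale cache): agent_id=NULL, no match -> kept with NULL
  - ticket 3 (Broken link): agent_id=6 -> matches Aaron
  - ticket 4 (Crash on save): agent_id=6 -> matches Aaron
  - ticket 5 (Wrong timezone): agent_id=5 -> matches Zoe
  - ticket 6 (Missing icon): agent_id=4 -> matches Carol
  - ticket 7 (Null pointer): agent_id=2 -> matches Frank
All 7 rows appear; 2 have NULL agent.

SQL:
SELECT a.title, b.name AS agent
FROM tickets a
LEFT JOIN agents b ON a.agent_id = b.id

Result:
title          | agent
---------------+------
Memory leak    | NULL 
Stale cache    | NULL 
Broken link    | Aaron
Crash on save  | Aaron
Wrong timezone | Zoe  
Missing icon   | Carol
Null pointer   | Frank


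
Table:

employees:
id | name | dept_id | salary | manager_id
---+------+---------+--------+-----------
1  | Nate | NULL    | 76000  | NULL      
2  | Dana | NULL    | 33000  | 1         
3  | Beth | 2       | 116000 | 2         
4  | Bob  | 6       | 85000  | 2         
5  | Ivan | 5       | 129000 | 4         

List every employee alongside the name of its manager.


This is a self-join: employees is joined to a second copy of itself, matching each row's manager_id to another row's id. Use LEFT JOIN so rows with manager_id=NULL are kept.
  - employee 1 (Nate): manager_id=NULL -> NULL
  - employee 2 (Dana): manager_id=1 -> Nate
  - employee 3 (Beth): manager_id=2 -> Dana
  - employee 4 (Bob): manager_id=2 -> Dana
  - employee 5 (Ivan): manager_id=4 -> Bob

SQL:
SELECT a.name AS item, b.name AS manager
FROM employees a
LEFT JOIN employees b ON a.manager_id = b.id

Result:
item | manager
-----+--------
Nate | NULL   
Dana | Nate   
Beth | Dana   
Bob  | Dana   
Ivan | Bob    


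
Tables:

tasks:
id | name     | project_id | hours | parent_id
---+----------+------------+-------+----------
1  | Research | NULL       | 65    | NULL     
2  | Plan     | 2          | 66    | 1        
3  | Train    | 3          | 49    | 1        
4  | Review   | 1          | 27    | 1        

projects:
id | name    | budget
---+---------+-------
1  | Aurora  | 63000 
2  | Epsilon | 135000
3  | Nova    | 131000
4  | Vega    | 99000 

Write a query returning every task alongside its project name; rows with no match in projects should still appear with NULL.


LEFT JOIN keeps every row from tasks (the left table); where project_id has no match in projects, the project columns become NULL. Walk through each task:
  - task 1 (Research): project_id=NULL, no match -> kept with NULL
  - task 2 (Plan): project_id=2 -> matches Epsilon
  - task 3 (Train): project_id=3 -> matches Nova
  - task 4 (Review): project_id=1 -> matches Aurora
All 4 rows appear; 1 has NULL project.

SQL:
SELECT a.name, b.name AS project
FROM tasks a
LEFT JOIN projects b ON a.project_id = b.id

Result:
name     | project
---------+--------
Research | NULL   
Plan     | Epsilon
Train    | Nova   
Review   | Aurora 


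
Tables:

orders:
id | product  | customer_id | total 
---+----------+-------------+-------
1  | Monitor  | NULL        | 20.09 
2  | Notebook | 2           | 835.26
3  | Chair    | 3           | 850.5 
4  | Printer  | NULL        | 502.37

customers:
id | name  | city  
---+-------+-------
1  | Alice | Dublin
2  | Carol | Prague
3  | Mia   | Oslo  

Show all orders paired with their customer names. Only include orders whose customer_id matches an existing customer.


INNER JOIN keeps only orders rows whose customer_id matches an id in customers. Walk through each order:
  - order 1 (Monitor): customer_id=NULL, no match -> dropped
  - order 2 (Notebook): customer_id=2 -> matches Carol
  - order 3 (Chair): customer_id=3 -> matches Mia
  - order 4 (Printer): customer_id=NULL, no match -> dropped
So 2 of 4 rows are dropped.

SQL:
SELECT a.product, b.name AS customer
FROM orders a
INNER JOIN customers b ON a.customer_id = b.id

Result:
product  | customer
---------+---------
Notebook | Carol   
Chair    | Mia     


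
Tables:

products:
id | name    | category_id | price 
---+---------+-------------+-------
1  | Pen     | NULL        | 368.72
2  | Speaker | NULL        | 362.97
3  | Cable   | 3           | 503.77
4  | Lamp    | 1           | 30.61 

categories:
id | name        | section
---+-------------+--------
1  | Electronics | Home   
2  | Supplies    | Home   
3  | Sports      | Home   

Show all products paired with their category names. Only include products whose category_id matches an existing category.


INNER JOIN keeps only products rows whose category_id matches an id in categories. Walk through each product:
  - product 1 (Pen): category_id=NULL, no match -> dropped
  - product 2 (Speaker): category_id=NULL, no match -> dropped
  - product 3 (Cable): category_id=3 -> matches Sports
  - product 4 (Lamp): category_id=1 -> matches Electronics
So 2 of 4 rows are dropped.

SQL:
SELECT a.name, b.name AS category
FROM products a
INNER JOIN categories b ON a.category_id = b.id

Result:
name  | category   
------+------------
Cable | Sports     
Lamp  | Electronics


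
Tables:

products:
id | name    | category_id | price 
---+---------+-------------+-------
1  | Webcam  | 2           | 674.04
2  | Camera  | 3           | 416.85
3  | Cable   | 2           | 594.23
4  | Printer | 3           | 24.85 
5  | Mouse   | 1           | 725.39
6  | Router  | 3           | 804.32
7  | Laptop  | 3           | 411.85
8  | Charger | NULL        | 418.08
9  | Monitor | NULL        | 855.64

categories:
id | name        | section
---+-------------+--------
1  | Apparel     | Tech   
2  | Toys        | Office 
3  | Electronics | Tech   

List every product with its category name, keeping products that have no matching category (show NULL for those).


LEFT JOIN keeps every row from products (the left table); where category_id has no match in categories, the category columns become NULL. Walk through each product:
  - product 1 (Webcam): category_id=2 -> matches Toys
  - product 2 (Camera): category_id=3 -> matches Electronics
  - product 3 (Cable): category_id=2 -> matches Toys
  - product 4 (Printer): category_id=3 -> matches Electronics
  - product 5 (Mouse): category_id=1 -> matches Apparel
  - product 6 (Router): category_id=3 -> matches Electronics
  - product 7 (Laptop): category_id=3 -> matches Electronics
  - product 8 (Charger): category_id=NULL, no match -> kept with NULL
  - product 9 (Monitor): category_id=NULL, no match -> kept with NULL
All 9 rows appear; 2 have NULL category.

SQL:
SELECT a.name, b.name AS category
FROM products a
LEFT JOIN categories b ON a.category_id = b.id

Result:
name    | category   
--------+------------
Webcam  | Toys       
Camera  | Electronics
Cable   | Toys       
Printer | Electronics
Mouse   | Apparel    
Router  | Electronics
Laptop  | Electronics
Charger | NULL       
Monitor | NULL       


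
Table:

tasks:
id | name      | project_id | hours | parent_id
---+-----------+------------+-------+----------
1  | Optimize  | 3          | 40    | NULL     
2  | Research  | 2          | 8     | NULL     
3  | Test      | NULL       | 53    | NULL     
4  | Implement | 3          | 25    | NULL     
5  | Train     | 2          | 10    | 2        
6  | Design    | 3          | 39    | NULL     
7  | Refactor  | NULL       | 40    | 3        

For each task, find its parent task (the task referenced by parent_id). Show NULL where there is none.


This is a self-join: tasks is joined to a second copy of itself, matching each row's parent_id to another row's id. Use LEFT JOIN so rows with parent_id=NULL are kept.
  - task 1 (Optimize): parent_id=NULL -> NULL
  - task 2 (Research): parent_id=NULL -> NULL
  - task 3 (Test): parent_id=NULL -> NULL
  - task 4 (Implement): parent_id=NULL -> NULL
  - task 5 (Train): parent_id=2 -> Research
  - task 6 (Design): parent_id=NULL -> NULL
  - task 7 (Refactor): parent_id=3 -> Test

SQL:
SELECT a.name AS item, b.name AS parent
FROM tasks a
LEFT JOIN tasks b ON a.parent_id = b.id

Result:
item      | parent  
----------+---------
Optimize  | NULL    
Research  | NULL    
Test      | NULL    
Implement | NULL    
Train     | Research
Design    | NULL    
Refactor  | Test    


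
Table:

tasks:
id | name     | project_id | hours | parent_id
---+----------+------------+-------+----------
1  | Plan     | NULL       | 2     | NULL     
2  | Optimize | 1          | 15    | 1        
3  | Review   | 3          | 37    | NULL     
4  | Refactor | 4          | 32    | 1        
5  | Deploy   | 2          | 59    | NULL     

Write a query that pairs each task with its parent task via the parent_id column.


This is a self-join: tasks is joined to a second copy of itself, matching each row's parent_id to another row's id. Use LEFT JOIN so rows with parent_id=NULL are kept.
  - task 1 (Plan): parent_id=NULL -> NULL
  - task 2 (Optimize): parent_id=1 -> Plan
  - task 3 (Review): parent_id=NULL -> NULL
  - task 4 (Refactor): parent_id=1 -> Plan
  - task 5 (Deploy): parent_id=NULL -> NULL

SQL:
SELECT a.name AS item, b.name AS parent
FROM tasks a
LEFT JOIN tasks b ON a.parent_id = b.id

Result:
item     | parent
---------+-------
Plan     | NULL  
Optimize | Plan  
Review   | NULL  
Refactor | Plan  
Deploy   | NULL  


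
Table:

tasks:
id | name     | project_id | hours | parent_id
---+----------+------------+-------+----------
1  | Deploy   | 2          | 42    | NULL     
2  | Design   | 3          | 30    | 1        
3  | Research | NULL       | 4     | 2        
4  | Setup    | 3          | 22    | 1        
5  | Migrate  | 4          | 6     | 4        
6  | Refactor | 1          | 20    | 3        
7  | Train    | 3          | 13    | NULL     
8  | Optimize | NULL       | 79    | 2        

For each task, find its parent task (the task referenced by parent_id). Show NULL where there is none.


This is a self-join: tasks is joined to a second copy of itself, matching each row's parent_id to another row's id. Use LEFT JOIN so rows with parent_id=NULL are kept.
  - task 1 (Deploy): parent_id=NULL -> NULL
  - task 2 (Design): parent_id=1 -> Deploy
  - task 3 (Research): parent_id=2 -> Design
  - task 4 (Setup): parent_id=1 -> Deploy
  - task 5 (Migrate): parent_id=4 -> Setup
  - task 6 (Refactor): parent_id=3 -> Research
  - task 7 (Train): parent_id=NULL -> NULL
  - task 8 (Optimize): parent_id=2 -> Design

SQL:
SELECT a.name AS item, b.name AS parent
FROM tasks a
LEFT JOIN tasks b ON a.parent_id = b.id

Result:
item     | parent  
---------+---------
Deploy   | NULL    
Design   | Deploy  
Research | Design  
Setup    | Deploy  
Migrate  | Setup   
Refactor | Research
Train    | NULL    
Optimize | Design  


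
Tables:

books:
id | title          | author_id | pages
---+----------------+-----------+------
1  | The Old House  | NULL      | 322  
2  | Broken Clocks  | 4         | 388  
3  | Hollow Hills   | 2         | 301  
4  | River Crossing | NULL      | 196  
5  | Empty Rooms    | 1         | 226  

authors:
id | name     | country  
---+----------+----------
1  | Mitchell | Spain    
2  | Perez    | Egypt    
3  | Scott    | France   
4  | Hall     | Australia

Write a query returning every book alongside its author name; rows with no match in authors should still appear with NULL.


LEFT JOIN keeps every row from books (the left table); where author_id has no match in authors, the author columns become NULL. Walk through each book:
  - book 1 (The Old House): author_id=NULL, no match -> kept with NULL
  - book 2 (Broken Clocks): author_id=4 -> matches Hall
  - book 3 (Hollow Hills): author_id=2 -> matches Perez
  - book 4 (River Crossing): author_id=NULL, no match -> kept with NULL
  - book 5 (Empty Rooms): author_id=1 -> matches Mitchell
All 5 rows appear; 2 have NULL author.

SQL:
SELECT a.title, b.name AS author
FROM books a
LEFT JOIN authors b ON a.author_id = b.id

Result:
title          | author  
---------------+---------
The Old House  | NULL    
Broken Clocks  | Hall    
Hollow Hills   | Perez   
River Crossing | NULL    
Empty Rooms    | Mitchell


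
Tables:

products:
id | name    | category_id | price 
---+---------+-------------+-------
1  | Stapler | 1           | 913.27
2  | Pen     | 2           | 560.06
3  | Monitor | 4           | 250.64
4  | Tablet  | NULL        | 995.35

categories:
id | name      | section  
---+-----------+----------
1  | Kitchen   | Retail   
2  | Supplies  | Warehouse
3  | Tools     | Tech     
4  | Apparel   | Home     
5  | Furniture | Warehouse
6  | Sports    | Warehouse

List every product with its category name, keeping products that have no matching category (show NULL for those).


LEFT JOIN keeps every row from products (the left table); where category_id has no match in categories, the category columns become NULL. Walk through each product:
  - product 1 (Stapler): category_id=1 -> matches Kitchen
  - product 2 (Pen): category_id=2 -> matches Supplies
  - product 3 (Monitor): category_id=4 -> matches Apparel
  - product 4 (Tablet): category_id=NULL, no match -> kept with NULL
All 4 rows appear; 1 has NULL category.

SQL:
SELECT a.name, b.name AS category
FROM products a
LEFT JOIN categories b ON a.category_id = b.id

Result:
name    | category
--------+---------
Stapler | Kitchen 
Pen     | Supplies
Monitor | Apparel 
Tablet  | NULL    


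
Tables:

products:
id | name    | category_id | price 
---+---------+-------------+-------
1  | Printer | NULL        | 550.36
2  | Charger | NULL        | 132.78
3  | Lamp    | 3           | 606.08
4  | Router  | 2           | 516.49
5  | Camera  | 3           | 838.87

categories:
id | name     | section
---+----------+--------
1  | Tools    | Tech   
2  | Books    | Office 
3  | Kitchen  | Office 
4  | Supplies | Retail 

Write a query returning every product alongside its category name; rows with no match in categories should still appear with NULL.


LEFT JOIN keeps every row from products (the left table); where category_id has no match in categories, the category columns become NULL. Walk through each product:
  - product 1 (Printer): category_id=NULL, no match -> kept with NULL
  - product 2 (Charger): category_id=NULL, no match -> kept with NULL
  - product 3 (Lamp): category_id=3 -> matches Kitchen
  - product 4 (Router): category_id=2 -> matches Books
  - product 5 (Camera): category_id=3 -> matches Kitchen
All 5 rows appear; 2 have NULL category.

SQL:
SELECT a.name, b.name AS category
FROM products a
LEFT JOIN categories b ON a.category_id = b.id

Result:
name    | category
--------+---------
Printer | NULL    
Charger | NULL    
Lamp    | Kitchen 
Router  | Books   
Camera  | Kitchen 


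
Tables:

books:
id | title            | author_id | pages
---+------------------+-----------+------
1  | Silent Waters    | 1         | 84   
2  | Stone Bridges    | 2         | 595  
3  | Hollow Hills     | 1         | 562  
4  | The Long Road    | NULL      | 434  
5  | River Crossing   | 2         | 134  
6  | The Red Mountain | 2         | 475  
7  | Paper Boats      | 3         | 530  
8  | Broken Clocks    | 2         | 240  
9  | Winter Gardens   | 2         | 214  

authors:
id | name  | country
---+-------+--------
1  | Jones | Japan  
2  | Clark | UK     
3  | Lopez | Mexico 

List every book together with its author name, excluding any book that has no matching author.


INNER JOIN keeps only books rows whose author_id matches an id in authors. Walk through each book:
  - book 1 (Silent Waters): author_id=1 -> matches Jones
  - book 2 (Stone Bridges): author_id=2 -> matches Clark
  - book 3 (Hollow Hills): author_id=1 -> matches Jones
  - book 4 (The Long Road): author_id=NULL, no match -> dropped
  - book 5 (River Crossing): author_id=2 -> matches Clark
  - book 6 (The Red Mountain): author_id=2 -> matches Clark
  - book 7 (Paper Boats): author_id=3 -> matches Lopez
  - book 8 (Broken Clocks): author_id=2 -> matches Clark
  - book 9 (Winter Gardens): author_id=2 -> matches Clark
So 1 of 9 rows is dropped.

SQL:
SELECT a.title, b.name AS author
FROM books a
INNER JOIN authors b ON a.author_id = b.id

Result:
title            | author
-----------------+-------
Silent Waters    | Jones 
Stone Bridges    | Clark 
Hollow Hills     | Jones 
River Crossing   | Clark 
The Red Mountain | Clark 
Paper Boats      | Lopez 
Broken Clocks    | Clark 
Winter Gardens   | Clark 


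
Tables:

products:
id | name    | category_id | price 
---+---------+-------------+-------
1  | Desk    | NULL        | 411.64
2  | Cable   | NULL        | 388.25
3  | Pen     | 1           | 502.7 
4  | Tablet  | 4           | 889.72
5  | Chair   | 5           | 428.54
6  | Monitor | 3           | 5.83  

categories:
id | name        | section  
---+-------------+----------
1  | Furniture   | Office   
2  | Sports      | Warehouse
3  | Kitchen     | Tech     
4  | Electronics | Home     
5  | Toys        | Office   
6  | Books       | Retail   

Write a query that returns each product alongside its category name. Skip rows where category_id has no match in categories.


INNER JOIN keeps only products rows whose category_id matches an id in categories. Walk through each product:
  - product 1 (Desk): category_id=NULL, no match -> dropped
  - product 2 (Cable): category_id=NULL, no match -> dropped
  - product 3 (Pen): category_id=1 -> matches Furniture
  - product 4 (Tablet): category_id=4 -> matches Electronics
  - product 5 (Chair): category_id=5 -> matches Toys
  - product 6 (Monitor): category_id=3 -> matches Kitchen
So 2 of 6 rows are dropped.

SQL:
SELECT a.name, b.name AS category
FROM products a
INNER JOIN categories b ON a.category_id = b.id

Result:
name    | category   
--------+------------
Pen     | Furniture  
Tablet  | Electronics
Chair   | Toys       
Monitor | Kitchen    


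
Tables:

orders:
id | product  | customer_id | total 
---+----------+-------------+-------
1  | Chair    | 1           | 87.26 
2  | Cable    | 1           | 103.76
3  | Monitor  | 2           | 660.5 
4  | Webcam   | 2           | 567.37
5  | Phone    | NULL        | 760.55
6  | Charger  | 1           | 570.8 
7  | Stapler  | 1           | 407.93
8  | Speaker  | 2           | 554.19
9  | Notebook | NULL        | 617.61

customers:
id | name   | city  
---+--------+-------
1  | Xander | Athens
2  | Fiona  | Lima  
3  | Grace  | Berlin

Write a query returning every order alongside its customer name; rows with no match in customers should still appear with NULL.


LEFT JOIN keeps every row from orders (the left table); where customer_id has no match in customers, the customer columns become NULL. Walk through each order:
  - order 1 (Chair): customer_id=1 -> matches Xander
  - order 2 (Cable): customer_id=1 -> matches Xander
  - order 3 (Monitor): customer_id=2 -> matches Fiona
  - order 4 (Webcam): customer_id=2 -> matches Fiona
  - order 5 (Phone): customer_id=NULL, no match -> kept with NULL
  - order 6 (Charger): customer_id=1 -> matches Xander
  - order 7 (Stapler): customer_id=1 -> matches Xander
  - order 8 (Speaker): customer_id=2 -> matches Fiona
  - order 9 (Notebook): customer_id=NULL, no match -> kept with NULL
All 9 rows appear; 2 have NULL customer.

SQL:
SELECT a.product, b.name AS customer
FROM orders a
LEFT JOIN customers b ON a.customer_id = b.id

Result:
product  | customer
---------+---------
Chair    | Xander  
Cable    | Xander  
Monitor  | Fiona   
Webcam   | Fiona   
Phone    | NULL    
Charger  | Xander  
Stapler  | Xander  
Speaker  | Fiona   
Notebook | NULL    


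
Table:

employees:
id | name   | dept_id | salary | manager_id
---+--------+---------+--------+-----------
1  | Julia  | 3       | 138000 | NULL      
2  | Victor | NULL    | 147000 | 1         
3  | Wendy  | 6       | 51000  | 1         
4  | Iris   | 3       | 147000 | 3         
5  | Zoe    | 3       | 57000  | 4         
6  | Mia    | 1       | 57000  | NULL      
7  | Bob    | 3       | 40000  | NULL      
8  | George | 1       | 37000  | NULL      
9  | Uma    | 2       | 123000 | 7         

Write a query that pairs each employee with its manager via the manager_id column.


This is a self-join: employees is joined to a second copy of itself, matching each row's manager_id to another row's id. Use LEFT JOIN so rows with manager_id=NULL are kept.
  - employee 1 (Julia): manager_id=NULL -> NULL
  - employee 2 (Victor): manager_id=1 -> Julia
  - employee 3 (Wendy): manager_id=1 -> Julia
  - employee 4 (Iris): manager_id=3 -> Wendy
  - employee 5 (Zoe): manager_id=4 -> Iris
  - employee 6 (Mia): manager_id=NULL -> NULL
  - employee 7 (Bob): manager_id=NULL -> NULL
  - employee 8 (George): manager_id=NULL -> NULL
  - employee 9 (Uma): manager_id=7 -> Bob

SQL:
SELECT a.name AS item, b.name AS manager
FROM employees a
LEFT JOIN employees b ON a.manager_id = b.id

Result:
item   | manager
-------+--------
Julia  | NULL   
Victor | Julia  
Wendy  | Julia  
Iris   | Wendy  
Zoe    | Iris   
Mia    | NULL   
Bob    | NULL   
George | NULL   
Uma    | Bob    


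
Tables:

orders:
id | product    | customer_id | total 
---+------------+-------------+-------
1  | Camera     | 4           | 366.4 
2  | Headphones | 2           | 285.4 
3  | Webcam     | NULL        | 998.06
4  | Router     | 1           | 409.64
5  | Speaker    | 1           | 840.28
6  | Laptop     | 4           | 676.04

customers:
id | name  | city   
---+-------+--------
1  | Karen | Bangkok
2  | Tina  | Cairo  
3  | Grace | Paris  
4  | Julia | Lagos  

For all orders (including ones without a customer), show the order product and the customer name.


LEFT JOIN keeps every row from orders (the left table); where customer_id has no match in customers, the customer columns become NULL. Walk through each order:
  - order 1 (Camera): customer_id=4 -> matches Julia
  - order 2 (Headphones): customer_id=2 -> matches Tina
  - order 3 (Webcam): customer_id=NULL, no match -> kept with NULL
  - order 4 (Router): customer_id=1 -> matches Karen
  - order 5 (Speaker): customer_id=1 -> matches Karen
  - order 6 (Laptop): customer_id=4 -> matches Julia
All 6 rows appear; 1 has NULL customer.

SQL:
SELECT a.product, b.name AS customer
FROM orders a
LEFT JOIN customers b ON a.customer_id = b.id

Result:
product    | customer
-----------+---------
Camera     | Julia   
Headphones | Tina    
Webcam     | NULL    
Router     | Karen   
Speaker    | Karen   
Laptop     | Julia   


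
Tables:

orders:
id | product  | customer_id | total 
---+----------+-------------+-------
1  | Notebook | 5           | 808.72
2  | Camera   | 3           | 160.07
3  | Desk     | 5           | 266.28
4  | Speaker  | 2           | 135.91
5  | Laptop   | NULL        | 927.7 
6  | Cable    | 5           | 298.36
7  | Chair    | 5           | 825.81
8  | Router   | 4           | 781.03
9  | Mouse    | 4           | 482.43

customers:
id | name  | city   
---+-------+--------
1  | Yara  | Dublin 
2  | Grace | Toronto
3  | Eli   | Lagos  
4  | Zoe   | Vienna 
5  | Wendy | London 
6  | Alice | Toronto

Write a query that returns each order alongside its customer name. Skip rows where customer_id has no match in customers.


INNER JOIN keeps only orders rows whose customer_id matches an id in customers. Walk through each order:
  - order 1 (Notebook): customer_id=5 -> matches Wendy
  - order 2 (Camera): customer_id=3 -> matches Eli
  - order 3 (Desk): customer_id=5 -> matches Wendy
  - order 4 (Speaker): customer_id=2 -> matches Grace
  - order 5 (Laptop): customer_id=NULL, no match -> dropped
  - order 6 (Cable): customer_id=5 -> matches Wendy
  - order 7 (Chair): customer_id=5 -> matches Wendy
  - order 8 (Router): customer_id=4 -> matches Zoe
  - order 9 (Mouse): customer_id=4 -> matches Zoe
So 1 of 9 rows is dropped.

SQL:
SELECT a.product, b.name AS customer
FROM orders a
INNER JOIN customers b ON a.customer_id = b.id

Result:
product  | customer
---------+---------
Notebook | Wendy   
Camera   | Eli     
Desk     | Wendy   
Speaker  | Grace   
Cable    | Wendy   
Chair    | Wendy   
Router   | Zoe     
Mouse    | Zoe     


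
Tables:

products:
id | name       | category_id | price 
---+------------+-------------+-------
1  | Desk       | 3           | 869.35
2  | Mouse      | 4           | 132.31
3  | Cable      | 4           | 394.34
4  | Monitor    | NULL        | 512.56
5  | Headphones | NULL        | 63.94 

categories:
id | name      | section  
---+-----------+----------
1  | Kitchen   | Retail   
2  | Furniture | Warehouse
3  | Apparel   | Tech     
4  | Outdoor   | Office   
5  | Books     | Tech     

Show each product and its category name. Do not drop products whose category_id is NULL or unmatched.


LEFT JOIN keeps every row from products (the left table); where category_id has no match in categories, the category columns become NULL. Walk through each product:
  - product 1 (Desk): category_id=3 -> matches Apparel
  - product 2 (Mouse): category_id=4 -> matches Outdoor
  - product 3 (Cable): category_id=4 -> matches Outdoor
  - product 4 (Monitor): category_id=NULL, no match -> kept with NULL
  - product 5 (Headphones): category_id=NULL, no match -> kept with NULL
All 5 rows appear; 2 have NULL category.

SQL:
SELECT a.name, b.name AS category
FROM products a
LEFT JOIN categories b ON a.category_id = b.id

Result:
name       | category
-----------+---------
Desk       | Apparel 
Mouse      | Outdoor 
Cable      | Outdoor 
Monitor    | NULL    
Headphones | NULL    


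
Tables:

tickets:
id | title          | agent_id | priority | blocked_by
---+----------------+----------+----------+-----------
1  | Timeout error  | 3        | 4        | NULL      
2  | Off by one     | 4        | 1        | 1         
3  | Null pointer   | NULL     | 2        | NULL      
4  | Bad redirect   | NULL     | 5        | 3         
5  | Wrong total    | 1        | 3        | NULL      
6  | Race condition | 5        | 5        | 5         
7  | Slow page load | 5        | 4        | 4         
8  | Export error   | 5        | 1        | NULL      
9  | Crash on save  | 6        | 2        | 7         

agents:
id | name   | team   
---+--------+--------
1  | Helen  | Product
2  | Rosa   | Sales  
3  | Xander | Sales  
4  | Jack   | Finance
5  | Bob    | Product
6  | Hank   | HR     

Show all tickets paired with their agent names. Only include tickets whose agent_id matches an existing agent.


INNER JOIN keeps only tickets rows whose agent_id matches an id in agents. Walk through each ticket:
  - ticket 1 (Timeout error): agent_id=3 -> matches Xander
  - ticket 2 (Off by one): agent_id=4 -> matches Jack
  - ticket 3 (Null pointer): agent_id=NULL, no match -> dropped
  - ticket 4 (Bad redirect): agent_id=NULL, no match -> dropped
  - ticket 5 (Wrong total): agent_id=1 -> matches Helen
  - ticket 6 (Race condition): agent_id=5 -> matches Bob
  - ticket 7 (Slow page load): agent_id=5 -> matches Bob
  - ticket 8 (Export error): agent_id=5 -> matches Bob
  - ticket 9 (Crash on save): agent_id=6 -> matches Hank
So 2 of 9 rows are dropped.

SQL:
SELECT a.title, b.name AS agent
FROM tickets a
INNER JOIN agents b ON a.agent_id = b.id

Result:
title          | agent 
---------------+-------
Timeout error  | Xander
Off by one     | Jack  
Wrong total    | Helen 
Race condition | Bob   
Slow page load | Bob   
Export error   | Bob   
Crash on save  | Hank  


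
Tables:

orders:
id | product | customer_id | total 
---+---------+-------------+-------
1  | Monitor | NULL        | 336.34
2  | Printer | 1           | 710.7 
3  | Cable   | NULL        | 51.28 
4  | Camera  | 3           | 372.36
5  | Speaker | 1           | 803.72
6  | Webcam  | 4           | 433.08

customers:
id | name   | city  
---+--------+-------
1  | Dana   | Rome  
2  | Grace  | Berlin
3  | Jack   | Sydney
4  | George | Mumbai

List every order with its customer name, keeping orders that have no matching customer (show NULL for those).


LEFT JOIN keeps every row from orders (the left table); where customer_id has no match in customers, the customer columns become NULL. Walk through each order:
  - order 1 (Monitor): customer_id=NULL, no match -> kept with NULL
  - order 2 (Printer): customer_id=1 -> matches Dana
  - order 3 (Cable): customer_id=NULL, no match -> kept with NULL
  - order 4 (Camera): customer_id=3 -> matches Jack
  - order 5 (Speaker): customer_id=1 -> matches Dana
  - order 6 (Webcam): customer_id=4 -> matches George
All 6 rows appear; 2 have NULL customer.

SQL:
SELECT a.product, b.name AS customer
FROM orders a
LEFT JOIN customers b ON a.customer_id = b.id

Result:
product | customer
--------+---------
Monitor | NULL    
Printer | Dana    
Cable   | NULL    
Camera  | Jack    
Speaker | Dana    
Webcam  | George  


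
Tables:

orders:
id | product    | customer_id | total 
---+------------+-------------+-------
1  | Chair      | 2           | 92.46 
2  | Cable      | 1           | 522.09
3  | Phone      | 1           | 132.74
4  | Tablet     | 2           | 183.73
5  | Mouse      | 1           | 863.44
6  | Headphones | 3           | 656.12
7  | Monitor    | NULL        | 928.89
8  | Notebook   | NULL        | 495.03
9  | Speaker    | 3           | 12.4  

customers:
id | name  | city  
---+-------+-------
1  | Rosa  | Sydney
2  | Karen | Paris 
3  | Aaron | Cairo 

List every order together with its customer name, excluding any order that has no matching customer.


INNER JOIN keeps only orders rows whose customer_id matches an id in customers. Walk through each order:
  - order 1 (Chair): customer_id=2 -> matches Karen
  - order 2 (Cable): customer_id=1 -> matches Rosa
  - order 3 (Phone): customer_id=1 -> matches Rosa
  - order 4 (Tablet): customer_id=2 -> matches Karen
  - order 5 (Mouse): customer_id=1 -> matches Rosa
  - order 6 (Headphones): customer_id=3 -> matches Aaron
  - order 7 (Monitor): customer_id=NULL, no match -> dropped
  - order 8 (Notebook): customer_id=NULL, no match -> dropped
  - order 9 (Speaker): customer_id=3 -> matches Aaron
So 2 of 9 rows are dropped.

SQL:
SELECT a.product, b.name AS customer
FROM orders a
INNER JOIN customers b ON a.customer_id = b.id

Result:
product    | customer
-----------+---------
Chair      | Karen   
Cable      | Rosa    
Phone      | Rosa    
Tablet     | Karen   
Mouse      | Rosa    
Headphones | Aaron   
Speaker    | Aaron   


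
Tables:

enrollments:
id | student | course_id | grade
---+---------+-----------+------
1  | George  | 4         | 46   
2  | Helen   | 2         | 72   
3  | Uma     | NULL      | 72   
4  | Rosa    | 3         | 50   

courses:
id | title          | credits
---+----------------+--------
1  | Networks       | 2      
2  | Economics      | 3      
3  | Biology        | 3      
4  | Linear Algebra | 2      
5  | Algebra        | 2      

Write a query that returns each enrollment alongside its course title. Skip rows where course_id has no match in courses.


INNER JOIN keeps only enrollments rows whose course_id matches an id in courses. Walk through each enrollment:
  - enrollment 1 (George): course_id=4 -> matches Linear Algebra
  - enrollment 2 (Helen): course_id=2 -> matches Economics
  - enrollment 3 (Uma): course_id=NULL, no match -> dropped
  - enrollment 4 (Rosa): course_id=3 -> matches Biology
So 1 of 4 rows is dropped.

SQL:
SELECT a.student, b.title AS course
FROM enrollments a
INNER JOIN courses b ON a.course_id = b.id

Result:
student | course        
--------+---------------
George  | Linear Algebra
Helen   | Economics     
Rosa    | Biology       


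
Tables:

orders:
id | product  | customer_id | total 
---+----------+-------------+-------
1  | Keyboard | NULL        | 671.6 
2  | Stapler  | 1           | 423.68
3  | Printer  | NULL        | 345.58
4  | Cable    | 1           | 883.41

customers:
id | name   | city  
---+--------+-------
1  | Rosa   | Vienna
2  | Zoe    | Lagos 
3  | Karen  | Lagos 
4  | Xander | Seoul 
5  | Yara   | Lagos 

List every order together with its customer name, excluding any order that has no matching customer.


INNER JOIN keeps only orders rows whose customer_id matches an id in customers. Walk through each order:
  - order 1 (Keyboard): customer_id=NULL, no match -> dropped
  - order 2 (Stapler): customer_id=1 -> matches Rosa
  - order 3 (Printer): customer_id=NULL, no match -> dropped
  - order 4 (Cable): customer_id=1 -> matches Rosa
So 2 of 4 rows are dropped.

SQL:
SELECT a.product, b.name AS customer
FROM orders a
INNER JOIN customers b ON a.customer_id = b.id

Result:
product | customer
--------+---------
Stapler | Rosa    
Cable   | Rosa    


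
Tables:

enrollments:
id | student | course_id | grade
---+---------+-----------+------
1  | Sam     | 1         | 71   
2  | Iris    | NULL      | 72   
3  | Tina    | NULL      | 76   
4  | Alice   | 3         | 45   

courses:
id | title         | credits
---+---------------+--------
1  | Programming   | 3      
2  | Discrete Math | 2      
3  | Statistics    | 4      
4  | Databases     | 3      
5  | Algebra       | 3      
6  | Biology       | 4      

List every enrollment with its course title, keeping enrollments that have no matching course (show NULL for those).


LEFT JOIN keeps every row from enrollments (the left table); where course_id has no match in courses, the course columns become NULL. Walk through each enrollment:
  - enrollment 1 (Sam): course_id=1 -> matches Programming
  - enrollment 2 (Iris): course_id=NULL, no match -> kept with NULL
  - enrollment 3 (Tina): course_id=NULL, no match -> kept with NULL
  - enrollment 4 (Alice): course_id=3 -> matches Statistics
All 4 rows appear; 2 have NULL course.

SQL:
SELECT a.student, b.title AS course
FROM enrollments a
LEFT JOIN courses b ON a.course_id = b.id

Result:
student | course     
--------+------------
Sam     | Programming
Iris    | NULL       
Tina    | NULL       
Alice   | Statistics 


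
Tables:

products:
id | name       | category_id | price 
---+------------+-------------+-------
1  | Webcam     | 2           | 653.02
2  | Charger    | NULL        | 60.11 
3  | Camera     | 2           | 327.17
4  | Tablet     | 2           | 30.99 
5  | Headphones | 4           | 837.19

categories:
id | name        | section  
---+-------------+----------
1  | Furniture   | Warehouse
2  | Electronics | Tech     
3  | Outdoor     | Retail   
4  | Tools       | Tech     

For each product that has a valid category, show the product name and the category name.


INNER JOIN keeps only products rows whose category_id matches an id in categories. Walk through each product:
  - product 1 (Webcam): category_id=2 -> matches Electronics
  - product 2 (Charger): category_id=NULL, no match -> dropped
  - product 3 (Camera): category_id=2 -> matches Electronics
  - product 4 (Tablet): category_id=2 -> matches Electronics
  - product 5 (Headphones): category_id=4 -> matches Tools
So 1 of 5 rows is dropped.

SQL:
SELECT a.name, b.name AS category
FROM products a
INNER JOIN categories b ON a.category_id = b.id

Result:
name       | category   
-----------+------------
Webcam     | Electronics
Camera     | Electronics
Tablet     | Electronics
Headphones | Tools      
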